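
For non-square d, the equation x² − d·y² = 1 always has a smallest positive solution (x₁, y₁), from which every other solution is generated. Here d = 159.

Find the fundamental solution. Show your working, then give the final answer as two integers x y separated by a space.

√159 = [12; 1,1,1,1,3,1,1,1,1,24, …], period ℓ=10 (even) → k=9
a_0=12:  p_0=12·1+0=12,  q_0=12·0+1=1
…
a_3=1:  p_3=1·25+13=38,  q_3=1·2+1=3
…
a_6=1:  p_6=1·227+63=290,  q_6=1·18+5=23
…
a_8=1:  p_8=1·517+290=807,  q_8=1·41+23=64
a_9=1:  p_9=1·807+517=1324,  q_9=1·64+41=105
→ (1324, 105).  Check: 1324²=1752976, 159·105²=1752975, difference 1.

1324 105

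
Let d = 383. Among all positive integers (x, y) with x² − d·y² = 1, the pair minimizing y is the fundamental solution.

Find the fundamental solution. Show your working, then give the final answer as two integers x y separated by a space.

18768 959

d=383: √d = [19; 1,1,3,19,3,1,1,38] (ℓ=8, even), read p_7/q_7
a_0=19:  p_0=19·1+0=19,  q_0=19·0+1=1
a_1=1:  p_1=1·19+1=20,  q_1=1·1+0=1
…
a_4=19:  p_4=19·137+39=2642,  q_4=19·7+2=135
…
a_6=1:  p_6=1·8063+2642=10705,  q_6=1·412+135=547
a_7=1:  p_7=1·10705+8063=18768,  q_7=1·547+412=959
(x₁, y₁) = (18768, 959);  18768² − 383·959² = 1 ✓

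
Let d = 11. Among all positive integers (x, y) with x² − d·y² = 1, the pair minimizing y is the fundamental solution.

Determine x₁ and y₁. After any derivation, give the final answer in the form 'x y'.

10 3

[3; 3,6] for √11; ℓ=2 ⇒ convergent index 1
a_0=3:  p_0=3·1+0=3,  q_0=3·0+1=1
a_1=3:  p_1=3·3+1=10,  q_1=3·1+0=3
(x₁, y₁) = (10, 3);  10² − 11·3² = 1 ✓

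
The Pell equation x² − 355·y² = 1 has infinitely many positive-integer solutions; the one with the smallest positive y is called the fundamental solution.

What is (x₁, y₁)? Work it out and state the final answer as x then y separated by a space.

954809 50676

d=355: √d = [18; 1,5,3,3,1,6,1,3,3,5,1,36] (ℓ=12, even), read p_11/q_11
a_0=18:  p_0=18·1+0=18,  q_0=18·0+1=1
…
a_2=5:  p_2=5·19+18=113,  q_2=5·1+1=6
a_3=3:  p_3=3·113+19=358,  q_3=3·6+1=19
…
a_5=1:  p_5=1·1187+358=1545,  q_5=1·63+19=82
a_6=6:  p_6=6·1545+1187=10457,  q_6=6·82+63=555
a_7=1:  p_7=1·10457+1545=12002,  q_7=1·555+82=637
a_8=3:  p_8=3·12002+10457=46463,  q_8=3·637+555=2466
…
a_10=5:  p_10=5·151391+46463=803418,  q_10=5·8035+2466=42641
a_11=1:  p_11=1·803418+151391=954809,  q_11=1·42641+8035=50676
(x₁, y₁) = (954809, 50676);  954809² − 355·50676² = 1 ✓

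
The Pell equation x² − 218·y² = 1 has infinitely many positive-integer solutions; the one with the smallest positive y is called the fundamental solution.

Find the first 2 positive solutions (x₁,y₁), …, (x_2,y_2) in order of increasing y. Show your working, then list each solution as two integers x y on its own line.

d=218: √d = [14; 1,3,3,1,28] (ℓ=5, odd), read p_9/q_9
i=0: a=14 ⇒ p=14, q=1
…
i=7: a=3 ⇒ p=29633, q=2007
i=8: a=3 ⇒ p=96370, q=6527
i=9: a=1 ⇒ p=126003, q=8534
→ (126003, 8534).  Check: 126003²=15876756009, 218·8534²=15876756008, difference 1.
n=2: (126003,8534)∘(126003,8534) = (126003·126003+218·8534·8534, 126003·8534+8534·126003) = (31753512017,2150619204)

126003 8534
31753512017 2150619204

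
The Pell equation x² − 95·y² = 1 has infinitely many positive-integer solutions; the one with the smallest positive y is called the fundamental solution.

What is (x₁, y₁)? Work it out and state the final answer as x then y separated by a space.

√95 = [9; 1,2,1,18, …], period ℓ=4 (even) → k=3
i=0: a=9 ⇒ p=9, q=1
i=1: a=1 ⇒ p=10, q=1
i=2: a=2 ⇒ p=29, q=3
i=3: a=1 ⇒ p=39, q=4
fundamental: x₁=39, y₁=4  (since 1521 − 95·16 = 1)

39 4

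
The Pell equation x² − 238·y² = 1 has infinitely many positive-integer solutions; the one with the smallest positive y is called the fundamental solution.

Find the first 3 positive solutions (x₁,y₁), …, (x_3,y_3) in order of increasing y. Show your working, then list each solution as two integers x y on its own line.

11663 756
272051137 17634456
6345864809999 411341319900

[15; 2,2,1,14,1,2,2,30] for √238; ℓ=8 ⇒ convergent index 7
k=0  a_k=15  p_k/q_k = 15/1
k=1  a_k=2  p_k/q_k = 31/2
…
k=4  a_k=14  p_k/q_k = 1589/103
…
k=6  a_k=2  p_k/q_k = 4983/323
k=7  a_k=2  p_k/q_k = 11663/756
fundamental: x₁=11663, y₁=756  (since 136025569 − 238·571536 = 1)
(11663+756√238)^2 = 272051137 + 17634456√238
(11663+756√238)^3 = 6345864809999 + 411341319900√238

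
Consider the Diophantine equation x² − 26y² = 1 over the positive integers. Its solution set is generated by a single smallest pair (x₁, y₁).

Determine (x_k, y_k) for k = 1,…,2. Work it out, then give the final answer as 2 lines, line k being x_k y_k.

√26 → a₀=5, period (10); ℓ=1 odd so k=1
a_0=5:  p_0=5·1+0=5,  q_0=5·0+1=1
a_1=10:  p_1=10·5+1=51,  q_1=10·1+0=10
(x₁, y₁) = (51, 10);  51² − 26·10² = 1 ✓
k=2:  x_2 = 51·51+26·10·10 = 5201,  y_2 = 51·10+10·51 = 1020

51 10
5201 1020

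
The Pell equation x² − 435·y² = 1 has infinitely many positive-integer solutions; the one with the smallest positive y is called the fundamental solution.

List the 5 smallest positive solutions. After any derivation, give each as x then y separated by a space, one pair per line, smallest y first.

146 7
42631 2044
12448106 596841
3634804321 174275528
1061350413626 50887857335

√435 = [20; 1,5,1,40, …], period ℓ=4 (even) → k=3
k=0  a_k=20  p_k/q_k = 20/1
…
k=2  a_k=5  p_k/q_k = 125/6
k=3  a_k=1  p_k/q_k = 146/7
fundamental: x₁=146, y₁=7  (since 21316 − 435·49 = 1)
n=2: (146,7)∘(146,7) = (146·146+435·7·7, 146·7+7·146) = (42631,2044)
n=3: (42631,2044)∘(146,7) = (146·42631+435·7·2044, 146·2044+7·42631) = (12448106,596841)
n=4: (12448106,596841)∘(146,7) = (146·12448106+435·7·596841, 146·596841+7·12448106) = (3634804321,174275528)
n=5: (3634804321,174275528)∘(146,7) = (146·3634804321+435·7·174275528, 146·174275528+7·3634804321) = (1061350413626,50887857335)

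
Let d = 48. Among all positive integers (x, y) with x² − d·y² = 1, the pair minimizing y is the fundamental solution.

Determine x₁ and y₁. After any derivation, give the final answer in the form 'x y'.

7 1

√48 → a₀=6, period (1,12); ℓ=2 even so k=1
step 0: (6, 1)  from 6·(1,0) + (0,1)
step 1: (7, 1)  from 1·(6,1) + (1,0)
(x₁, y₁) = (7, 1);  7² − 48·1² = 1 ✓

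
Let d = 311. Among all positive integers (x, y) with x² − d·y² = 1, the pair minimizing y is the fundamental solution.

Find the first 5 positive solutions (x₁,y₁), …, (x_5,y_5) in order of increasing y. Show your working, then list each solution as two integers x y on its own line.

16883880 957397
570130807708799 32329152120720
19252040283316857636360 1091683049815963029803
650098275797375082487964044801 36863691222253451430108430560
21952362553539551163393489436611779400 1244804277907160115380508441163715797

d=311: √d = [17; 1,1,1,2,1,…,1,1,34] (ℓ=16, even), read p_15/q_15
k=0  a_k=17  p_k/q_k = 17/1
k=1  a_k=1  p_k/q_k = 18/1
…
k=3  a_k=1  p_k/q_k = 53/3
…
k=7  a_k=3  p_k/q_k = 4109/233
k=8  a_k=17  p_k/q_k = 71158/4035
…
k=10  a_k=6  p_k/q_k = 1376656/78063
k=11  a_k=1  p_k/q_k = 1594239/90401
…
k=13  a_k=1  p_k/q_k = 6159373/349266
k=14  a_k=1  p_k/q_k = 10724507/608131
k=15  a_k=1  p_k/q_k = 16883880/957397
(x₁, y₁) = (16883880, 957397);  16883880² − 311·957397² = 1 ✓
(x_2, y_2) = (16883880·16883880 + 311·957397·957397, 16883880·957397 + 957397·16883880) = (570130807708799, 32329152120720)
(x_3, y_3) = (16883880·570130807708799 + 311·957397·32329152120720, 16883880·32329152120720 + 957397·570130807708799) = (19252040283316857636360, 1091683049815963029803)
(x_4, y_4) = (16883880·19252040283316857636360 + 311·957397·1091683049815963029803, 16883880·1091683049815963029803 + 957397·19252040283316857636360) = (650098275797375082487964044801, 36863691222253451430108430560)
(x_5, y_5) = (16883880·650098275797375082487964044801 + 311·957397·36863691222253451430108430560, 16883880·36863691222253451430108430560 + 957397·650098275797375082487964044801) = (21952362553539551163393489436611779400, 1244804277907160115380508441163715797)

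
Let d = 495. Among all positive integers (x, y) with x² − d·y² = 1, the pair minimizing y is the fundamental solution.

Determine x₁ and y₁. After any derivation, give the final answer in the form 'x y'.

89 4

√495 → a₀=22, period (4,44); ℓ=2 even so k=1
a_0=22:  p_0=22·1+0=22,  q_0=22·0+1=1
a_1=4:  p_1=4·22+1=89,  q_1=4·1+0=4
fundamental: x₁=89, y₁=4  (since 7921 − 495·16 = 1)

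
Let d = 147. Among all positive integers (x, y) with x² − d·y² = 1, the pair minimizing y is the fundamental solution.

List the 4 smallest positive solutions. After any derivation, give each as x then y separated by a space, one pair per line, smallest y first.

97 8
18817 1552
3650401 301080
708158977 58407968

√147 → a₀=12, period (8,24); ℓ=2 even so k=1
i=0: a=12 ⇒ p=12, q=1
i=1: a=8 ⇒ p=97, q=8
fundamental: x₁=97, y₁=8  (since 9409 − 147·64 = 1)
(x_2, y_2) = (97·97 + 147·8·8, 97·8 + 8·97) = (18817, 1552)
(x_3, y_3) = (97·18817 + 147·8·1552, 97·1552 + 8·18817) = (3650401, 301080)
(x_4, y_4) = (97·3650401 + 147·8·301080, 97·301080 + 8·3650401) = (708158977, 58407968)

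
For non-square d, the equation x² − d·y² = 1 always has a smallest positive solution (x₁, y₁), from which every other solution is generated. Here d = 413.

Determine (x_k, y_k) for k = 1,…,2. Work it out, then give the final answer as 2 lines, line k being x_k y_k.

√413 = [20; 3,9,1,4,1,9,3,40, …], period ℓ=8 (even) → k=7
step 0: (20, 1)  from 20·(1,0) + (0,1)
step 1: (61, 3)  from 3·(20,1) + (1,0)
step 2: (569, 28)  from 9·(61,3) + (20,1)
…
step 4: (3089, 152)  from 4·(630,31) + (569,28)
step 5: (3719, 183)  from 1·(3089,152) + (630,31)
step 6: (36560, 1799)  from 9·(3719,183) + (3089,152)
step 7: (113399, 5580)  from 3·(36560,1799) + (3719,183)
fundamental: x₁=113399, y₁=5580  (since 12859333201 − 413·31136400 = 1)
(x_2, y_2) = (113399·113399 + 413·5580·5580, 113399·5580 + 5580·113399) = (25718666401, 1265532840)

113399 5580
25718666401 1265532840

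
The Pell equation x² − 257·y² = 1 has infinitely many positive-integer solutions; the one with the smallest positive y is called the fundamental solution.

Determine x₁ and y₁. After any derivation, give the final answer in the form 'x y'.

√257 → a₀=16, period (32); ℓ=1 odd so k=1
i=0: a=16 ⇒ p=16, q=1
i=1: a=32 ⇒ p=513, q=32
(x₁, y₁) = (513, 32);  513² − 257·32² = 1 ✓

513 32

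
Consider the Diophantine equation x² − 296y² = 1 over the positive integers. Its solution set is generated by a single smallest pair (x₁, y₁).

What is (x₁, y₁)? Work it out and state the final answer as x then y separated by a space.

3699 215

[17; 4,1,7,1,4,34] for √296; ℓ=6 ⇒ convergent index 5
k=0  a_k=17  p_k/q_k = 17/1
…
k=3  a_k=7  p_k/q_k = 671/39
k=4  a_k=1  p_k/q_k = 757/44
k=5  a_k=4  p_k/q_k = 3699/215
→ (3699, 215).  Check: 3699²=13682601, 296·215²=13682600, difference 1.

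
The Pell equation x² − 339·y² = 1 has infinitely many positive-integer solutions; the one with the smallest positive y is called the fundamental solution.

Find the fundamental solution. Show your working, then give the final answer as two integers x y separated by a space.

[18; 2,2,2,1,17,1,2,2,2,36] for √339; ℓ=10 ⇒ convergent index 9
i=0: a=18 ⇒ p=18, q=1
…
i=2: a=2 ⇒ p=92, q=5
i=3: a=2 ⇒ p=221, q=12
i=4: a=1 ⇒ p=313, q=17
i=5: a=17 ⇒ p=5542, q=301
…
i=7: a=2 ⇒ p=17252, q=937
i=8: a=2 ⇒ p=40359, q=2192
i=9: a=2 ⇒ p=97970, q=5321
(x₁, y₁) = (97970, 5321);  97970² − 339·5321² = 1 ✓

97970 5321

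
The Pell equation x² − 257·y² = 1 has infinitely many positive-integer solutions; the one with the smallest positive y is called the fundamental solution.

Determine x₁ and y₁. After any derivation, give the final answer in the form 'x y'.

d=257: √d = [16; 32] (ℓ=1, odd), read p_1/q_1
a_0=16:  p_0=16·1+0=16,  q_0=16·0+1=1
a_1=32:  p_1=32·16+1=513,  q_1=32·1+0=32
→ (513, 32).  Check: 513²=263169, 257·32²=263168, difference 1.

513 32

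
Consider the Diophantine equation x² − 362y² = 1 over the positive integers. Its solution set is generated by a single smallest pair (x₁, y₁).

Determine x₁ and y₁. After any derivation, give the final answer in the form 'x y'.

723 38

√362 = [19; 38, …], period ℓ=1 (odd) → k=1
i=0: a=19 ⇒ p=19, q=1
i=1: a=38 ⇒ p=723, q=38
→ (723, 38).  Check: 723²=522729, 362·38²=522728, difference 1.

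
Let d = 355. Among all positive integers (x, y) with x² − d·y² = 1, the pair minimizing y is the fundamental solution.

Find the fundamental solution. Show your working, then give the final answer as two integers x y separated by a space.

954809 50676

√355 → a₀=18, period (1,5,3,3,1,6,1,3,3,5,1,36); ℓ=12 even so k=11
k=0  a_k=18  p_k/q_k = 18/1
k=1  a_k=1  p_k/q_k = 19/1
k=2  a_k=5  p_k/q_k = 113/6
k=3  a_k=3  p_k/q_k = 358/19
…
k=6  a_k=6  p_k/q_k = 10457/555
k=7  a_k=1  p_k/q_k = 12002/637
…
k=9  a_k=3  p_k/q_k = 151391/8035
k=10  a_k=5  p_k/q_k = 803418/42641
k=11  a_k=1  p_k/q_k = 954809/50676
→ (954809, 50676).  Check: 954809²=911660226481, 355·50676²=911660226480, difference 1.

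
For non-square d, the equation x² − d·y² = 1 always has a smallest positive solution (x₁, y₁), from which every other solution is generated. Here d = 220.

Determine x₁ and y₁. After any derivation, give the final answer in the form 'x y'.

√220 = [14; 1,4,1,28, …], period ℓ=4 (even) → k=3
a_0=14:  p_0=14·1+0=14,  q_0=14·0+1=1
a_1=1:  p_1=1·14+1=15,  q_1=1·1+0=1
a_2=4:  p_2=4·15+14=74,  q_2=4·1+1=5
a_3=1:  p_3=1·74+15=89,  q_3=1·5+1=6
→ (89, 6).  Check: 89²=7921, 220·6²=7920, difference 1.

89 6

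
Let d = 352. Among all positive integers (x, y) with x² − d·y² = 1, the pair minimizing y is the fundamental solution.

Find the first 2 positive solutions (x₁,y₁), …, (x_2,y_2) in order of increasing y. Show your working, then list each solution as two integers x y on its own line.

√352 → a₀=18, period (1,3,5,9,5,3,1,36); ℓ=8 even so k=7
step 0: (18, 1)  from 18·(1,0) + (0,1)
…
step 2: (75, 4)  from 3·(19,1) + (18,1)
step 3: (394, 21)  from 5·(75,4) + (19,1)
…
step 6: (59118, 3151)  from 3·(18499,986) + (3621,193)
step 7: (77617, 4137)  from 1·(59118,3151) + (18499,986)
→ (77617, 4137).  Check: 77617²=6024398689, 352·4137²=6024398688, difference 1.
n=2: (77617,4137)∘(77617,4137) = (77617·77617+352·4137·4137, 77617·4137+4137·77617) = (12048797377,642203058)

77617 4137
12048797377 642203058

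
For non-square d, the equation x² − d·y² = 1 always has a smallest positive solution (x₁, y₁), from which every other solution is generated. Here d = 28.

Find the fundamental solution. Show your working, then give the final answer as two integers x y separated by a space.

[5; 3,2,3,10] for √28; ℓ=4 ⇒ convergent index 3
step 0: (5, 1)  from 5·(1,0) + (0,1)
step 1: (16, 3)  from 3·(5,1) + (1,0)
step 2: (37, 7)  from 2·(16,3) + (5,1)
step 3: (127, 24)  from 3·(37,7) + (16,3)
→ (127, 24).  Check: 127²=16129, 28·24²=16128, difference 1.

127 24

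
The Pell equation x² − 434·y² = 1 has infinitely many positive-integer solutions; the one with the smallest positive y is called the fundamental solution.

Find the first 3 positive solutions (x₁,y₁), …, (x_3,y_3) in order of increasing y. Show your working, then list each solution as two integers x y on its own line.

125 6
31249 1500
7812125 374994

√434 = [20; 1,4,1,40, …], period ℓ=4 (even) → k=3
step 0: (20, 1)  from 20·(1,0) + (0,1)
step 1: (21, 1)  from 1·(20,1) + (1,0)
step 2: (104, 5)  from 4·(21,1) + (20,1)
step 3: (125, 6)  from 1·(104,5) + (21,1)
fundamental: x₁=125, y₁=6  (since 15625 − 434·36 = 1)
k=2:  x_2 = 125·125+434·6·6 = 31249,  y_2 = 125·6+6·125 = 1500
k=3:  x_3 = 125·31249+434·6·1500 = 7812125,  y_3 = 125·1500+6·31249 = 374994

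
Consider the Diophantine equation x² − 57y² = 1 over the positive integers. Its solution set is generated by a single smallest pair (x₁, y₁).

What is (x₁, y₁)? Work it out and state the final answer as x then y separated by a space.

d=57: √d = [7; 1,1,4,1,1,14] (ℓ=6, even), read p_5/q_5
k=0  a_k=7  p_k/q_k = 7/1
k=1  a_k=1  p_k/q_k = 8/1
…
k=4  a_k=1  p_k/q_k = 83/11
k=5  a_k=1  p_k/q_k = 151/20
fundamental: x₁=151, y₁=20  (since 22801 − 57·400 = 1)

151 20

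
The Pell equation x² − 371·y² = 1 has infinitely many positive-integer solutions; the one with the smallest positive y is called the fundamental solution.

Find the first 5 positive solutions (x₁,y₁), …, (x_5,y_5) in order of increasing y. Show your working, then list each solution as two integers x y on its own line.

1695 88
5746049 298320
19479104415 1011304712
66034158220801 3428322675360
223855776889410975 11622012858165688

d=371: √d = [19; 3,1,4,1,3,38] (ℓ=6, even), read p_5/q_5
a_0=19:  p_0=19·1+0=19,  q_0=19·0+1=1
a_1=3:  p_1=3·19+1=58,  q_1=3·1+0=3
a_2=1:  p_2=1·58+19=77,  q_2=1·3+1=4
a_3=4:  p_3=4·77+58=366,  q_3=4·4+3=19
a_4=1:  p_4=1·366+77=443,  q_4=1·19+4=23
a_5=3:  p_5=3·443+366=1695,  q_5=3·23+19=88
(x₁, y₁) = (1695, 88);  1695² − 371·88² = 1 ✓
k=2:  x_2 = 1695·1695+371·88·88 = 5746049,  y_2 = 1695·88+88·1695 = 298320
k=3:  x_3 = 1695·5746049+371·88·298320 = 19479104415,  y_3 = 1695·298320+88·5746049 = 1011304712
k=4:  x_4 = 1695·19479104415+371·88·1011304712 = 66034158220801,  y_4 = 1695·1011304712+88·19479104415 = 3428322675360
k=5:  x_5 = 1695·66034158220801+371·88·3428322675360 = 223855776889410975,  y_5 = 1695·3428322675360+88·66034158220801 = 11622012858165688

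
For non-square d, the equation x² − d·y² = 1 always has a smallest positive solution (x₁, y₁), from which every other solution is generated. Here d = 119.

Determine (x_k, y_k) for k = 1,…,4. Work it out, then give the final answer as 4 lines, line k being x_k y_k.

d=119: √d = [10; 1,9,1,20] (ℓ=4, even), read p_3/q_3
i=0: a=10 ⇒ p=10, q=1
i=1: a=1 ⇒ p=11, q=1
i=2: a=9 ⇒ p=109, q=10
i=3: a=1 ⇒ p=120, q=11
fundamental: x₁=120, y₁=11  (since 14400 − 119·121 = 1)
(x_2, y_2) = (120·120 + 119·11·11, 120·11 + 11·120) = (28799, 2640)
(x_3, y_3) = (120·28799 + 119·11·2640, 120·2640 + 11·28799) = (6911640, 633589)
(x_4, y_4) = (120·6911640 + 119·11·633589, 120·633589 + 11·6911640) = (1658764801, 152058720)

120 11
28799 2640
6911640 633589
1658764801 152058720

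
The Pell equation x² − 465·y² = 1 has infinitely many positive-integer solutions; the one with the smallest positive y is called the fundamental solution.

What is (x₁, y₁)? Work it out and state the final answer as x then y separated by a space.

[21; 1,1,3,2,2,2,3,1,1,42] for √465; ℓ=10 ⇒ convergent index 9
i=0: a=21 ⇒ p=21, q=1
i=1: a=1 ⇒ p=22, q=1
i=2: a=1 ⇒ p=43, q=2
i=3: a=3 ⇒ p=151, q=7
i=4: a=2 ⇒ p=345, q=16
i=5: a=2 ⇒ p=841, q=39
i=6: a=2 ⇒ p=2027, q=94
i=7: a=3 ⇒ p=6922, q=321
i=8: a=1 ⇒ p=8949, q=415
i=9: a=1 ⇒ p=15871, q=736
fundamental: x₁=15871, y₁=736  (since 251888641 − 465·541696 = 1)

15871 736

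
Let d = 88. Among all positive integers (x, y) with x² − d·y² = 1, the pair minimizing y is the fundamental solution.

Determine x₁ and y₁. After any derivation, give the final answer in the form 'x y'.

197 21

√88 = [9; 2,1,1,1,2,18, …], period ℓ=6 (even) → k=5
step 0: (9, 1)  from 9·(1,0) + (0,1)
step 1: (19, 2)  from 2·(9,1) + (1,0)
…
step 3: (47, 5)  from 1·(28,3) + (19,2)
step 4: (75, 8)  from 1·(47,5) + (28,3)
step 5: (197, 21)  from 2·(75,8) + (47,5)
→ (197, 21).  Check: 197²=38809, 88·21²=38808, difference 1.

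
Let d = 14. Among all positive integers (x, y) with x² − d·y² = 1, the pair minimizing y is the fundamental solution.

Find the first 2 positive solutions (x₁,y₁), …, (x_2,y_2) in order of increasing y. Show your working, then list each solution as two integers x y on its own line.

[3; 1,2,1,6] for √14; ℓ=4 ⇒ convergent index 3
k=0  a_k=3  p_k/q_k = 3/1
…
k=2  a_k=2  p_k/q_k = 11/3
k=3  a_k=1  p_k/q_k = 15/4
fundamental: x₁=15, y₁=4  (since 225 − 14·16 = 1)
(x_2, y_2) = (15·15 + 14·4·4, 15·4 + 4·15) = (449, 120)

15 4
449 120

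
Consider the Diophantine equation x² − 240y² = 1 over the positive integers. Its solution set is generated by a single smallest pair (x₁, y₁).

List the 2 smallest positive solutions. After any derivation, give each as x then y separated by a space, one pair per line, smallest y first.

31 2
1921 124

√240 → a₀=15, period (2,30); ℓ=2 even so k=1
step 0: (15, 1)  from 15·(1,0) + (0,1)
step 1: (31, 2)  from 2·(15,1) + (1,0)
(x₁, y₁) = (31, 2);  31² − 240·2² = 1 ✓
(31+2√240)^2 = 1921 + 124√240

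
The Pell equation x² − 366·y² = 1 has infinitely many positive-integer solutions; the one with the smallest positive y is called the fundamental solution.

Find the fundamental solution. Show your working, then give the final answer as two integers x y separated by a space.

√366 → a₀=19, period (7,1,1,1,2,12,2,1,1,1,7,38); ℓ=12 even so k=11
k=0  a_k=19  p_k/q_k = 19/1
k=1  a_k=7  p_k/q_k = 134/7
k=2  a_k=1  p_k/q_k = 153/8
…
k=6  a_k=12  p_k/q_k = 14444/755
k=7  a_k=2  p_k/q_k = 30055/1571
…
k=9  a_k=1  p_k/q_k = 74554/3897
k=10  a_k=1  p_k/q_k = 119053/6223
k=11  a_k=7  p_k/q_k = 907925/47458
→ (907925, 47458).  Check: 907925²=824327805625, 366·47458²=824327805624, difference 1.

907925 47458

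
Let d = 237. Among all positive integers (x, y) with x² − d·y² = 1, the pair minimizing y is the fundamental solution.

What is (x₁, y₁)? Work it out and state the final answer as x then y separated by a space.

d=237: √d = [15; 2,1,1,7,10,7,1,1,2,30] (ℓ=10, even), read p_9/q_9
step 0: (15, 1)  from 15·(1,0) + (0,1)
…
step 3: (77, 5)  from 1·(46,3) + (31,2)
…
step 6: (42074, 2733)  from 7·(5927,385) + (585,38)
step 7: (48001, 3118)  from 1·(42074,2733) + (5927,385)
step 8: (90075, 5851)  from 1·(48001,3118) + (42074,2733)
step 9: (228151, 14820)  from 2·(90075,5851) + (48001,3118)
(x₁, y₁) = (228151, 14820);  228151² − 237·14820² = 1 ✓

228151 14820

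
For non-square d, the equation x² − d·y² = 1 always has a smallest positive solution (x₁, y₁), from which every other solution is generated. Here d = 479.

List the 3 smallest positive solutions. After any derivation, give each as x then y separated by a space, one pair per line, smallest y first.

2989440 136591
17873503027199 816661198080
106863529779256567680 4882719303976413809

√479 = [21; 1,7,1,3,2,21,2,3,1,7,1,42, …], period ℓ=12 (even) → k=11
step 0: (21, 1)  from 21·(1,0) + (0,1)
step 1: (22, 1)  from 1·(21,1) + (1,0)
step 2: (175, 8)  from 7·(22,1) + (21,1)
…
step 4: (766, 35)  from 3·(197,9) + (175,8)
step 5: (1729, 79)  from 2·(766,35) + (197,9)
…
step 7: (75879, 3467)  from 2·(37075,1694) + (1729,79)
…
step 9: (340591, 15562)  from 1·(264712,12095) + (75879,3467)
step 10: (2648849, 121029)  from 7·(340591,15562) + (264712,12095)
step 11: (2989440, 136591)  from 1·(2648849,121029) + (340591,15562)
→ (2989440, 136591).  Check: 2989440²=8936751513600, 479·136591²=8936751513599, difference 1.
(x_2, y_2) = (2989440·2989440 + 479·136591·136591, 2989440·136591 + 136591·2989440) = (17873503027199, 816661198080)
(x_3, y_3) = (2989440·17873503027199 + 479·136591·816661198080, 2989440·816661198080 + 136591·17873503027199) = (106863529779256567680, 4882719303976413809)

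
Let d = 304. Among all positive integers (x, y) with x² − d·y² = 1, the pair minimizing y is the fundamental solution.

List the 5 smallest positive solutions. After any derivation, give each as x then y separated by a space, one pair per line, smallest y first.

57799 3315
6681448801 383207370
772362118440199 44298005553945
89283516160768675201 5120760845641726740
10320995900380175197444999 591949712190194322136575

√304 = [17; 2,3,2,1,1,1,1,1,2,3,2,34, …], period ℓ=12 (even) → k=11
a_0=17:  p_0=17·1+0=17,  q_0=17·0+1=1
…
a_3=2:  p_3=2·122+35=279,  q_3=2·7+2=16
a_4=1:  p_4=1·279+122=401,  q_4=1·16+7=23
a_5=1:  p_5=1·401+279=680,  q_5=1·23+16=39
…
a_8=1:  p_8=1·1761+1081=2842,  q_8=1·101+62=163
a_9=2:  p_9=2·2842+1761=7445,  q_9=2·163+101=427
a_10=3:  p_10=3·7445+2842=25177,  q_10=3·427+163=1444
a_11=2:  p_11=2·25177+7445=57799,  q_11=2·1444+427=3315
→ (57799, 3315).  Check: 57799²=3340724401, 304·3315²=3340724400, difference 1.
k=2:  x_2 = 57799·57799+304·3315·3315 = 6681448801,  y_2 = 57799·3315+3315·57799 = 383207370
k=3:  x_3 = 57799·6681448801+304·3315·383207370 = 772362118440199,  y_3 = 57799·383207370+3315·6681448801 = 44298005553945
k=4:  x_4 = 57799·772362118440199+304·3315·44298005553945 = 89283516160768675201,  y_4 = 57799·44298005553945+3315·772362118440199 = 5120760845641726740
k=5:  x_5 = 57799·89283516160768675201+304·3315·5120760845641726740 = 10320995900380175197444999,  y_5 = 57799·5120760845641726740+3315·89283516160768675201 = 591949712190194322136575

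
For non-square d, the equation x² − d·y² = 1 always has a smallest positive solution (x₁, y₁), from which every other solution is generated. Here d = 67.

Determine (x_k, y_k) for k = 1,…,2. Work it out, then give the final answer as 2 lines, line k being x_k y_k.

48842 5967
4771081927 582880428

√67 = [8; 5,2,1,1,7,1,1,2,5,16, …], period ℓ=10 (even) → k=9
i=0: a=8 ⇒ p=8, q=1
…
i=3: a=1 ⇒ p=131, q=16
i=4: a=1 ⇒ p=221, q=27
i=5: a=7 ⇒ p=1678, q=205
…
i=7: a=1 ⇒ p=3577, q=437
i=8: a=2 ⇒ p=9053, q=1106
i=9: a=5 ⇒ p=48842, q=5967
→ (48842, 5967).  Check: 48842²=2385540964, 67·5967²=2385540963, difference 1.
(48842+5967√67)^2 = 4771081927 + 582880428√67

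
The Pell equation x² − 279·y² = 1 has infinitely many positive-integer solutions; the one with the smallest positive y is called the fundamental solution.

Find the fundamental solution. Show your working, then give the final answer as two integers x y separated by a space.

1520 91

√279 = [16; 1,2,2,1,2,2,1,32, …], period ℓ=8 (even) → k=7
a_0=16:  p_0=16·1+0=16,  q_0=16·0+1=1
…
a_3=2:  p_3=2·50+17=117,  q_3=2·3+1=7
a_4=1:  p_4=1·117+50=167,  q_4=1·7+3=10
a_5=2:  p_5=2·167+117=451,  q_5=2·10+7=27
a_6=2:  p_6=2·451+167=1069,  q_6=2·27+10=64
a_7=1:  p_7=1·1069+451=1520,  q_7=1·64+27=91
fundamental: x₁=1520, y₁=91  (since 2310400 − 279·8281 = 1)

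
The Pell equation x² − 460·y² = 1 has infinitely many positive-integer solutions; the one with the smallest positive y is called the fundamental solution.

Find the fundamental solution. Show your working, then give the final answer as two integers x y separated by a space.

d=460: √d = [21; 2,4,3,1,2,10,2,1,3,4,2,42] (ℓ=12, even), read p_11/q_11
a_0=21:  p_0=21·1+0=21,  q_0=21·0+1=1
a_1=2:  p_1=2·21+1=43,  q_1=2·1+0=2
…
a_3=3:  p_3=3·193+43=622,  q_3=3·9+2=29
a_4=1:  p_4=1·622+193=815,  q_4=1·29+9=38
a_5=2:  p_5=2·815+622=2252,  q_5=2·38+29=105
…
a_7=2:  p_7=2·23335+2252=48922,  q_7=2·1088+105=2281
a_8=1:  p_8=1·48922+23335=72257,  q_8=1·2281+1088=3369
a_9=3:  p_9=3·72257+48922=265693,  q_9=3·3369+2281=12388
a_10=4:  p_10=4·265693+72257=1135029,  q_10=4·12388+3369=52921
a_11=2:  p_11=2·1135029+265693=2535751,  q_11=2·52921+12388=118230
→ (2535751, 118230).  Check: 2535751²=6430033134001, 460·118230²=6430033134000, difference 1.

2535751 118230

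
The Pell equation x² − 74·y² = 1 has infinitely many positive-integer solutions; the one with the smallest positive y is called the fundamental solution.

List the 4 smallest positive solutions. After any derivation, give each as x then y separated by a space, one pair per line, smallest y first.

√74 → a₀=8, period (1,1,1,1,16); ℓ=5 odd so k=9
a_0=8:  p_0=8·1+0=8,  q_0=8·0+1=1
…
a_2=1:  p_2=1·9+8=17,  q_2=1·1+1=2
a_3=1:  p_3=1·17+9=26,  q_3=1·2+1=3
a_4=1:  p_4=1·26+17=43,  q_4=1·3+2=5
…
a_6=1:  p_6=1·714+43=757,  q_6=1·83+5=88
a_7=1:  p_7=1·757+714=1471,  q_7=1·88+83=171
a_8=1:  p_8=1·1471+757=2228,  q_8=1·171+88=259
a_9=1:  p_9=1·2228+1471=3699,  q_9=1·259+171=430
fundamental: x₁=3699, y₁=430  (since 13682601 − 74·184900 = 1)
k=2:  x_2 = 3699·3699+74·430·430 = 27365201,  y_2 = 3699·430+430·3699 = 3181140
k=3:  x_3 = 3699·27365201+74·430·3181140 = 202447753299,  y_3 = 3699·3181140+430·27365201 = 23534073290
k=4:  x_4 = 3699·202447753299+74·430·23534073290 = 1497708451540801,  y_4 = 3699·23534073290+430·202447753299 = 174105071018280

3699 430
27365201 3181140
202447753299 23534073290
1497708451540801 174105071018280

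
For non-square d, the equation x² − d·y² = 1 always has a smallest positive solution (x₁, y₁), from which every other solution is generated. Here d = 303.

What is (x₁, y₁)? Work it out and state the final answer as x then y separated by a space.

2524 145

[17; 2,2,5,2,2,34] for √303; ℓ=6 ⇒ convergent index 5
k=0  a_k=17  p_k/q_k = 17/1
k=1  a_k=2  p_k/q_k = 35/2
k=2  a_k=2  p_k/q_k = 87/5
k=3  a_k=5  p_k/q_k = 470/27
k=4  a_k=2  p_k/q_k = 1027/59
k=5  a_k=2  p_k/q_k = 2524/145
(x₁, y₁) = (2524, 145);  2524² − 303·145² = 1 ✓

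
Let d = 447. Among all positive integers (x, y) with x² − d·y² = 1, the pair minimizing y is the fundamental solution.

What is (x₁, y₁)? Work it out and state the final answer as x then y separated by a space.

[21; 7,42] for √447; ℓ=2 ⇒ convergent index 1
k=0  a_k=21  p_k/q_k = 21/1
k=1  a_k=7  p_k/q_k = 148/7
(x₁, y₁) = (148, 7);  148² − 447·7² = 1 ✓

148 7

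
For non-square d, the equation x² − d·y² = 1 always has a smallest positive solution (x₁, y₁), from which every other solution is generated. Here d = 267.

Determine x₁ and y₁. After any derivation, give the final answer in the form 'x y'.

√267 → a₀=16, period (2,1,15,1,2,32); ℓ=6 even so k=5
i=0: a=16 ⇒ p=16, q=1
i=1: a=2 ⇒ p=33, q=2
…
i=3: a=15 ⇒ p=768, q=47
i=4: a=1 ⇒ p=817, q=50
i=5: a=2 ⇒ p=2402, q=147
(x₁, y₁) = (2402, 147);  2402² − 267·147² = 1 ✓

2402 147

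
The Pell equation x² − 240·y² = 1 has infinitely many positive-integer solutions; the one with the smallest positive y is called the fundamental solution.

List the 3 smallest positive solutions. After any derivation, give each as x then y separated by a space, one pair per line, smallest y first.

31 2
1921 124
119071 7686

[15; 2,30] for √240; ℓ=2 ⇒ convergent index 1
a_0=15:  p_0=15·1+0=15,  q_0=15·0+1=1
a_1=2:  p_1=2·15+1=31,  q_1=2·1+0=2
(x₁, y₁) = (31, 2);  31² − 240·2² = 1 ✓
k=2:  x_2 = 31·31+240·2·2 = 1921,  y_2 = 31·2+2·31 = 124
k=3:  x_3 = 31·1921+240·2·124 = 119071,  y_3 = 31·124+2·1921 = 7686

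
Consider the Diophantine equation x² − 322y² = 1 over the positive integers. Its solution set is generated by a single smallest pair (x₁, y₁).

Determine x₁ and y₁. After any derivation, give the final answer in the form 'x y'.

323 18

[17; 1,16,1,34] for √322; ℓ=4 ⇒ convergent index 3
i=0: a=17 ⇒ p=17, q=1
i=1: a=1 ⇒ p=18, q=1
i=2: a=16 ⇒ p=305, q=17
i=3: a=1 ⇒ p=323, q=18
(x₁, y₁) = (323, 18);  323² − 322·18² = 1 ✓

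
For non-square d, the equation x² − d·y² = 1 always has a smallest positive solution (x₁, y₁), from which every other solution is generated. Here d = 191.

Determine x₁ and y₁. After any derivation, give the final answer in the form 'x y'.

√191 = [13; 1,4,1,1,3,…,4,1,26, …], period ℓ=16 (even) → k=15
a_0=13:  p_0=13·1+0=13,  q_0=13·0+1=1
a_1=1:  p_1=1·13+1=14,  q_1=1·1+0=1
a_2=4:  p_2=4·14+13=69,  q_2=4·1+1=5
a_3=1:  p_3=1·69+14=83,  q_3=1·5+1=6
a_4=1:  p_4=1·83+69=152,  q_4=1·6+5=11
…
a_6=2:  p_6=2·539+152=1230,  q_6=2·39+11=89
…
a_8=13:  p_8=13·2999+1230=40217,  q_8=13·217+89=2910
a_9=2:  p_9=2·40217+2999=83433,  q_9=2·2910+217=6037
a_10=2:  p_10=2·83433+40217=207083,  q_10=2·6037+2910=14984
a_11=3:  p_11=3·207083+83433=704682,  q_11=3·14984+6037=50989
a_12=1:  p_12=1·704682+207083=911765,  q_12=1·50989+14984=65973
…
a_14=4:  p_14=4·1616447+911765=7377553,  q_14=4·116962+65973=533821
a_15=1:  p_15=1·7377553+1616447=8994000,  q_15=1·533821+116962=650783
(x₁, y₁) = (8994000, 650783);  8994000² − 191·650783² = 1 ✓

8994000 650783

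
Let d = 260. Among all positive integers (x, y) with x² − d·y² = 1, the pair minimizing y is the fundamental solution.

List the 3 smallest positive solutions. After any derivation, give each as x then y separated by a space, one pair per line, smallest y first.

129 8
33281 2064
8586369 532504

√260 = [16; 8,32, …], period ℓ=2 (even) → k=1
a_0=16:  p_0=16·1+0=16,  q_0=16·0+1=1
a_1=8:  p_1=8·16+1=129,  q_1=8·1+0=8
(x₁, y₁) = (129, 8);  129² − 260·8² = 1 ✓
(129+8√260)^2 = 33281 + 2064√260
(129+8√260)^3 = 8586369 + 532504√260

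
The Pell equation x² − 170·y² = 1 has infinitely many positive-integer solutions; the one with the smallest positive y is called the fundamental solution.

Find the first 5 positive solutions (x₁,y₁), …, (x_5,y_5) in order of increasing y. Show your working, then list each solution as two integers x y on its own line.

339 26
229841 17628
155831859 11951758
105653770561 8103274296
71633100608499 5494008020930

[13; 26] for √170; ℓ=1 ⇒ convergent index 1
k=0  a_k=13  p_k/q_k = 13/1
k=1  a_k=26  p_k/q_k = 339/26
→ (339, 26).  Check: 339²=114921, 170·26²=114920, difference 1.
k=2:  x_2 = 339·339+170·26·26 = 229841,  y_2 = 339·26+26·339 = 17628
k=3:  x_3 = 339·229841+170·26·17628 = 155831859,  y_3 = 339·17628+26·229841 = 11951758
k=4:  x_4 = 339·155831859+170·26·11951758 = 105653770561,  y_4 = 339·11951758+26·155831859 = 8103274296
k=5:  x_5 = 339·105653770561+170·26·8103274296 = 71633100608499,  y_5 = 339·8103274296+26·105653770561 = 5494008020930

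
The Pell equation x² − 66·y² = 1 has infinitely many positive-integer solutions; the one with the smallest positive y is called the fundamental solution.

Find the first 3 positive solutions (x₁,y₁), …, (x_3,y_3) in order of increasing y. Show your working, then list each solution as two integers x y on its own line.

√66 = [8; 8,16, …], period ℓ=2 (even) → k=1
a_0=8:  p_0=8·1+0=8,  q_0=8·0+1=1
a_1=8:  p_1=8·8+1=65,  q_1=8·1+0=8
→ (65, 8).  Check: 65²=4225, 66·8²=4224, difference 1.
(x_2, y_2) = (65·65 + 66·8·8, 65·8 + 8·65) = (8449, 1040)
(x_3, y_3) = (65·8449 + 66·8·1040, 65·1040 + 8·8449) = (1098305, 135192)

65 8
8449 1040
1098305 135192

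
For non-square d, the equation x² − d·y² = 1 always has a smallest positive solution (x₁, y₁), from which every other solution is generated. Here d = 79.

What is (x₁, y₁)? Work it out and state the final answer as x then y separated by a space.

80 9

√79 = [8; 1,7,1,16, …], period ℓ=4 (even) → k=3
a_0=8:  p_0=8·1+0=8,  q_0=8·0+1=1
…
a_2=7:  p_2=7·9+8=71,  q_2=7·1+1=8
a_3=1:  p_3=1·71+9=80,  q_3=1·8+1=9
(x₁, y₁) = (80, 9);  80² − 79·9² = 1 ✓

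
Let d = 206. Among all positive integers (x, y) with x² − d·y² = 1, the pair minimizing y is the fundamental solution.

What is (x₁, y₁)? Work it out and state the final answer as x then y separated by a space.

59535 4148

√206 = [14; 2,1,5,14,5,1,2,28, …], period ℓ=8 (even) → k=7
a_0=14:  p_0=14·1+0=14,  q_0=14·0+1=1
a_1=2:  p_1=2·14+1=29,  q_1=2·1+0=2
…
a_4=14:  p_4=14·244+43=3459,  q_4=14·17+3=241
…
a_6=1:  p_6=1·17539+3459=20998,  q_6=1·1222+241=1463
a_7=2:  p_7=2·20998+17539=59535,  q_7=2·1463+1222=4148
(x₁, y₁) = (59535, 4148);  59535² − 206·4148² = 1 ✓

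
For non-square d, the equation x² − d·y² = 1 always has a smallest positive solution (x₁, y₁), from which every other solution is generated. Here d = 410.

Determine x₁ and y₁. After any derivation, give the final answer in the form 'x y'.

81 4

d=410: √d = [20; 4,40] (ℓ=2, even), read p_1/q_1
step 0: (20, 1)  from 20·(1,0) + (0,1)
step 1: (81, 4)  from 4·(20,1) + (1,0)
→ (81, 4).  Check: 81²=6561, 410·4²=6560, difference 1.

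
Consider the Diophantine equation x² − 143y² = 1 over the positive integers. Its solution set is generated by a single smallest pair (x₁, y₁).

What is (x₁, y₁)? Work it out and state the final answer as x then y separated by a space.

12 1

√143 → a₀=11, period (1,22); ℓ=2 even so k=1
k=0  a_k=11  p_k/q_k = 11/1
k=1  a_k=1  p_k/q_k = 12/1
(x₁, y₁) = (12, 1);  12² − 143·1² = 1 ✓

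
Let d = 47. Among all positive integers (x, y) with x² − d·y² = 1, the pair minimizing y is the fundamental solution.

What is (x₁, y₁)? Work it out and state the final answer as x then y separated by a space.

48 7

[6; 1,5,1,12] for √47; ℓ=4 ⇒ convergent index 3
a_0=6:  p_0=6·1+0=6,  q_0=6·0+1=1
a_1=1:  p_1=1·6+1=7,  q_1=1·1+0=1
a_2=5:  p_2=5·7+6=41,  q_2=5·1+1=6
a_3=1:  p_3=1·41+7=48,  q_3=1·6+1=7
(x₁, y₁) = (48, 7);  48² − 47·7² = 1 ✓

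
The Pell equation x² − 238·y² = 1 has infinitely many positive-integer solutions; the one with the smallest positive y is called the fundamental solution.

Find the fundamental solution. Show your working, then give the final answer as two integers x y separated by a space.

11663 756

√238 → a₀=15, period (2,2,1,14,1,2,2,30); ℓ=8 even so k=7
k=0  a_k=15  p_k/q_k = 15/1
k=1  a_k=2  p_k/q_k = 31/2
k=2  a_k=2  p_k/q_k = 77/5
…
k=4  a_k=14  p_k/q_k = 1589/103
…
k=6  a_k=2  p_k/q_k = 4983/323
k=7  a_k=2  p_k/q_k = 11663/756
→ (11663, 756).  Check: 11663²=136025569, 238·756²=136025568, difference 1.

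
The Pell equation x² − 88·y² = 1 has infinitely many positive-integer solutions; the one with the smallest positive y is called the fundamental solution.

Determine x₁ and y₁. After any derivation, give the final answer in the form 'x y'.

[9; 2,1,1,1,2,18] for √88; ℓ=6 ⇒ convergent index 5
step 0: (9, 1)  from 9·(1,0) + (0,1)
…
step 3: (47, 5)  from 1·(28,3) + (19,2)
step 4: (75, 8)  from 1·(47,5) + (28,3)
step 5: (197, 21)  from 2·(75,8) + (47,5)
fundamental: x₁=197, y₁=21  (since 38809 − 88·441 = 1)

197 21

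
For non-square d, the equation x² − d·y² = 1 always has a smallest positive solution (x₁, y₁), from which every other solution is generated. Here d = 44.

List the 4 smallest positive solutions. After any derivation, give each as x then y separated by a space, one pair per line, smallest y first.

d=44: √d = [6; 1,1,1,2,1,1,1,12] (ℓ=8, even), read p_7/q_7
a_0=6:  p_0=6·1+0=6,  q_0=6·0+1=1
a_1=1:  p_1=1·6+1=7,  q_1=1·1+0=1
a_2=1:  p_2=1·7+6=13,  q_2=1·1+1=2
a_3=1:  p_3=1·13+7=20,  q_3=1·2+1=3
a_4=2:  p_4=2·20+13=53,  q_4=2·3+2=8
a_5=1:  p_5=1·53+20=73,  q_5=1·8+3=11
a_6=1:  p_6=1·73+53=126,  q_6=1·11+8=19
a_7=1:  p_7=1·126+73=199,  q_7=1·19+11=30
(x₁, y₁) = (199, 30);  199² − 44·30² = 1 ✓
(199+30√44)^2 = 79201 + 11940√44
(199+30√44)^3 = 31521799 + 4752090√44
(199+30√44)^4 = 12545596801 + 1891319880√44

199 30
79201 11940
31521799 4752090
12545596801 1891319880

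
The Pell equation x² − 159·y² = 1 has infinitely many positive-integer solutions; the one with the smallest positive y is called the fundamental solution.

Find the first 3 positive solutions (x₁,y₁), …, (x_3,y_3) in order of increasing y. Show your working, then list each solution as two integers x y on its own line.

√159 = [12; 1,1,1,1,3,1,1,1,1,24, …], period ℓ=10 (even) → k=9
a_0=12:  p_0=12·1+0=12,  q_0=12·0+1=1
…
a_4=1:  p_4=1·38+25=63,  q_4=1·3+2=5
…
a_8=1:  p_8=1·517+290=807,  q_8=1·41+23=64
a_9=1:  p_9=1·807+517=1324,  q_9=1·64+41=105
(x₁, y₁) = (1324, 105);  1324² − 159·105² = 1 ✓
(1324+105√159)^2 = 3505951 + 278040√159
(1324+105√159)^3 = 9283756924 + 736249815√159

1324 105
3505951 278040
9283756924 736249815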